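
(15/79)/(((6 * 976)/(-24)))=-15/19276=-0.00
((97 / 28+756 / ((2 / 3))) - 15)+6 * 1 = 31597 / 28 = 1128.46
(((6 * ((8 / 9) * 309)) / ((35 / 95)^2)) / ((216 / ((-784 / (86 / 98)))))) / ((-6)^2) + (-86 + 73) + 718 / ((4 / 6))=-3458000 / 10449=-330.94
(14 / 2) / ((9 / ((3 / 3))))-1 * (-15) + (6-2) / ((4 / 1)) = 151 / 9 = 16.78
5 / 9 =0.56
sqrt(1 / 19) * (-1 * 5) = -5 * sqrt(19) / 19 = -1.15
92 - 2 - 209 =-119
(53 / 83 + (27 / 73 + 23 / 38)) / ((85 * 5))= 371537 / 97852850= 0.00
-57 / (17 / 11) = -627 / 17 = -36.88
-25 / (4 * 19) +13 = 963 / 76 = 12.67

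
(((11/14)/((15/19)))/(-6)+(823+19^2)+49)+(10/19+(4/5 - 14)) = 29210641/23940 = 1220.16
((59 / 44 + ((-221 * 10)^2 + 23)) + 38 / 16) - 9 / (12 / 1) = 429803085 / 88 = 4884125.97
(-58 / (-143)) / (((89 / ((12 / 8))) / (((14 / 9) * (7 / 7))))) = 0.01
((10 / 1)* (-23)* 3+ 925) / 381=235 / 381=0.62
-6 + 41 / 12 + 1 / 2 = -25 / 12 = -2.08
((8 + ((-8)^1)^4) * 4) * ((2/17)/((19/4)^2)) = 85.60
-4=-4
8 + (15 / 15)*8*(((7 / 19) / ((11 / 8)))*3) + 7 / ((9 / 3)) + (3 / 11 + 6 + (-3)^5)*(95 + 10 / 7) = -1300199 / 57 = -22810.51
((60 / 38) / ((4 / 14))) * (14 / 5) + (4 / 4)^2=313 / 19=16.47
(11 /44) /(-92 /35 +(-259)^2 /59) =2065 /9369628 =0.00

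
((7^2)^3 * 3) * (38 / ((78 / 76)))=169885156 / 13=13068088.92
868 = 868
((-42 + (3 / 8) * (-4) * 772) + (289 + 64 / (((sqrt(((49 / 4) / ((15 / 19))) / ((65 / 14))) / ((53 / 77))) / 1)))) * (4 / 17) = -3644 / 17 + 67840 * sqrt(10374) / 1218679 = -208.68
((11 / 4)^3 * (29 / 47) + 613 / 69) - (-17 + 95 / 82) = 319601659 / 8509632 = 37.56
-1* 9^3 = -729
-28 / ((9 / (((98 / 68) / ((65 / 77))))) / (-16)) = 845152 / 9945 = 84.98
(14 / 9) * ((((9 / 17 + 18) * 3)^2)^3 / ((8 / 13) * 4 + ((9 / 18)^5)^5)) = 69035357976476516352000000 / 3702502525539179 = 18645593757.27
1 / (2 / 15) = 15 / 2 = 7.50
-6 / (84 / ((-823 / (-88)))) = -823 / 1232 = -0.67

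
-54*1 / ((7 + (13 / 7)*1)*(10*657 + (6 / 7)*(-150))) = -49 / 51770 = -0.00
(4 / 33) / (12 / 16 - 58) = -16 / 7557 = -0.00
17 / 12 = 1.42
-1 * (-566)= 566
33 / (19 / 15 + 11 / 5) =495 / 52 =9.52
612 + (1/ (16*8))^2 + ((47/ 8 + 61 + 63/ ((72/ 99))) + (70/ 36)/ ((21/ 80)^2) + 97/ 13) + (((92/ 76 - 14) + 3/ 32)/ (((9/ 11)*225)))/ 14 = 45958680232873/ 57364070400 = 801.18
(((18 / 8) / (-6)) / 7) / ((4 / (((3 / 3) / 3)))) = -1 / 224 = -0.00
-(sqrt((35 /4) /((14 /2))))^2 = -5 /4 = -1.25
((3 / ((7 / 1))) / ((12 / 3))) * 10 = 15 / 14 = 1.07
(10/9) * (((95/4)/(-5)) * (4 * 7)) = -1330/9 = -147.78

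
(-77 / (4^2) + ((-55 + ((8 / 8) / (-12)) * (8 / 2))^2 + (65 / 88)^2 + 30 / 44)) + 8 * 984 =761790709 / 69696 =10930.19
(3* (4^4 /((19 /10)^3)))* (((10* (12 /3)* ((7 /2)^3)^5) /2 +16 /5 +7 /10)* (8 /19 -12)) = -489592281371815875 /130321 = -3756818021437.96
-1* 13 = -13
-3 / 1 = -3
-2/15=-0.13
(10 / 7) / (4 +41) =2 / 63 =0.03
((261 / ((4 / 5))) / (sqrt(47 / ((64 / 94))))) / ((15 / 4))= 348 *sqrt(2) / 47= 10.47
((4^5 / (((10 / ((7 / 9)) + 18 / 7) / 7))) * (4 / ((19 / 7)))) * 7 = 2458624 / 513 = 4792.64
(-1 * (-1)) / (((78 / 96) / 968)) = 15488 / 13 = 1191.38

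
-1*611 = -611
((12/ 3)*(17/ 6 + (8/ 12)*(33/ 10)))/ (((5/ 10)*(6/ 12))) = 1208/ 15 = 80.53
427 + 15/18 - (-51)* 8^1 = 5015/6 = 835.83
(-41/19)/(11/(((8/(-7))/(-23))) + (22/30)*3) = -1640/169917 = -0.01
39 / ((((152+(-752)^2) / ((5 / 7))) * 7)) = 5 / 710696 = 0.00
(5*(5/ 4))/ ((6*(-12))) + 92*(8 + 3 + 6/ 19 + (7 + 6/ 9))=9555749/ 5472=1746.30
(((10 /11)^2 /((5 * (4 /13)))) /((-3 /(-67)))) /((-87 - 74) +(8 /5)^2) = -108875 /1437843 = -0.08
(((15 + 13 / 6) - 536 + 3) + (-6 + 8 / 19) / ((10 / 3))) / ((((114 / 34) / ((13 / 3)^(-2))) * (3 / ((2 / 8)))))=-5014643 / 7321080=-0.68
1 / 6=0.17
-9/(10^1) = -9/10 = -0.90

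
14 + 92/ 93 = 1394/ 93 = 14.99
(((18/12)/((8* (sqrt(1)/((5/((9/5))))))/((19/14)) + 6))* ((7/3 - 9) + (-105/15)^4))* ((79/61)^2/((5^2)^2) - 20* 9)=-57130126409543/717780900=-79592.71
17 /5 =3.40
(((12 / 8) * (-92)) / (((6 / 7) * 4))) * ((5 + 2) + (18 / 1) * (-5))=13363 / 4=3340.75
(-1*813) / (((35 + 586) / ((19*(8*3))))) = -41192 / 69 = -596.99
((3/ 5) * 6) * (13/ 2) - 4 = 97/ 5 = 19.40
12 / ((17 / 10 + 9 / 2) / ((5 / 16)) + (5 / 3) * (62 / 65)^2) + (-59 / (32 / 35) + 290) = 489477495 / 2165536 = 226.03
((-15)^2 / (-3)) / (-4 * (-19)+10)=-0.87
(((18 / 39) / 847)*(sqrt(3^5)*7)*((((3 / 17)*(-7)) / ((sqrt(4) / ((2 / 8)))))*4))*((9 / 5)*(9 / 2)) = -45927*sqrt(3) / 267410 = -0.30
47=47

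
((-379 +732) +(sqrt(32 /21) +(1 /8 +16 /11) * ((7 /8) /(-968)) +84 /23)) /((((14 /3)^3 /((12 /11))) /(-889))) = -57505280899419 /16896416768 - 6858 * sqrt(42) /3773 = -3415.18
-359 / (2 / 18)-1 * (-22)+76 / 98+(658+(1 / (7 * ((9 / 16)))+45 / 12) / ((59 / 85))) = -264816809 / 104076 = -2544.46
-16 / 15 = -1.07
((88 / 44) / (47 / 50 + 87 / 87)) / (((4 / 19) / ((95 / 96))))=45125 / 9312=4.85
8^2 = 64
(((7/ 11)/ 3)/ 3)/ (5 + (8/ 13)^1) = 91/ 7227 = 0.01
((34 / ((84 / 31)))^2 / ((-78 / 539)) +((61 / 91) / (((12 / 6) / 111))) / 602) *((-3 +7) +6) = -32182796995 / 2958228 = -10879.08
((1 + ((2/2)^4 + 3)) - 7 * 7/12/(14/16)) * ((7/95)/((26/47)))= 329/7410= 0.04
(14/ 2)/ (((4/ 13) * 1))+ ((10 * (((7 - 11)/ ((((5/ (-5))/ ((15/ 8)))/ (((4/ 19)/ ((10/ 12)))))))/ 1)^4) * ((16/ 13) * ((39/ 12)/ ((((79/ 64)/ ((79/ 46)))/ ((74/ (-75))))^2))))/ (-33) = -2536358629019/ 379168949500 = -6.69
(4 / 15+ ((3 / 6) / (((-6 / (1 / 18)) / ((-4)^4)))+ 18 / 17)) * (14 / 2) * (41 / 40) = 46207 / 45900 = 1.01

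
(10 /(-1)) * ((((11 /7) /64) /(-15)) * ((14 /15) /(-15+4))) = -0.00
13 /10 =1.30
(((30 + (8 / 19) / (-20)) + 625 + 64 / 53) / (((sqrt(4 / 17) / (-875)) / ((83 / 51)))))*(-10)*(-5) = -70572254375*sqrt(17) / 3021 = -96318059.92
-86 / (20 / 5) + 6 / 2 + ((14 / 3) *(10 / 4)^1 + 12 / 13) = -5.91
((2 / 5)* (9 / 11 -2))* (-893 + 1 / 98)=1137669 / 2695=422.14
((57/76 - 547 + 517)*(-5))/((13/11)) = 495/4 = 123.75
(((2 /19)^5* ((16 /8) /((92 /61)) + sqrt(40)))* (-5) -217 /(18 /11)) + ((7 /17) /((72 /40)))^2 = -353441449721789 /2666298068586 -320* sqrt(10) /2476099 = -132.56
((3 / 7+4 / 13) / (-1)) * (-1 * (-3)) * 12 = -2412 / 91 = -26.51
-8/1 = -8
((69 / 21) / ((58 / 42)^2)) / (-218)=-1449 / 183338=-0.01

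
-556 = -556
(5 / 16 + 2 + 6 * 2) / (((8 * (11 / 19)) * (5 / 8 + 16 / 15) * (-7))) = -65265 / 250096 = -0.26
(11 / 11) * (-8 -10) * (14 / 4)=-63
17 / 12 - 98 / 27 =-239 / 108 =-2.21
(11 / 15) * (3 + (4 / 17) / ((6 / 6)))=121 / 51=2.37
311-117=194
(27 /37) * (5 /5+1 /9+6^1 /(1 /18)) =2946 /37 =79.62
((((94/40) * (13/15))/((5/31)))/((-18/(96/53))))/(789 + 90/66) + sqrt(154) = -416702/259189875 + sqrt(154) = 12.41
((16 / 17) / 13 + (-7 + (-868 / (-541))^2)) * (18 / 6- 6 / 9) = -1971115349 / 194047503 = -10.16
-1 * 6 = -6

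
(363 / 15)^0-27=-26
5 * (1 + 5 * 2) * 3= 165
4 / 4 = 1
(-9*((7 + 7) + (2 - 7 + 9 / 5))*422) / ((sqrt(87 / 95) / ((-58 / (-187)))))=-136728*sqrt(8265) / 935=-13294.36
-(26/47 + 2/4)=-99/94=-1.05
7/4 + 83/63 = 773/252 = 3.07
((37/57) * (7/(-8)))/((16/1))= -259/7296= -0.04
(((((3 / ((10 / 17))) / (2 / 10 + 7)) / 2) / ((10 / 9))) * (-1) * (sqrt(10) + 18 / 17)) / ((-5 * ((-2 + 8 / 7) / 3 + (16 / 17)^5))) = 89450991 / 600042400 + 168962983 * sqrt(10) / 1200084800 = 0.59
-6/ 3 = -2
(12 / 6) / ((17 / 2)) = 4 / 17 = 0.24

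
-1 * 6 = -6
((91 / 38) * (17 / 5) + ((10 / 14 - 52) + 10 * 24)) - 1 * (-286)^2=-108526861 / 1330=-81599.14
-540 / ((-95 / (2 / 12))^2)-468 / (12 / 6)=-422373 / 1805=-234.00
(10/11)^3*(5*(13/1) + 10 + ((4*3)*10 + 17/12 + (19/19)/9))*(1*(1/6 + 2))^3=1942971875/1293732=1501.83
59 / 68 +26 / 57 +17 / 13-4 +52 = 2551219 / 50388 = 50.63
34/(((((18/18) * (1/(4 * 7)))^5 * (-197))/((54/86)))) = -1865082.97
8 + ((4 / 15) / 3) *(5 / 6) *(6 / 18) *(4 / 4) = 650 / 81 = 8.02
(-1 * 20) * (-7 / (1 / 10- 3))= -1400 / 29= -48.28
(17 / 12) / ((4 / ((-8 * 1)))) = -17 / 6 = -2.83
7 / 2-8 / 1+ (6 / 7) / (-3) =-67 / 14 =-4.79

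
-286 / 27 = -10.59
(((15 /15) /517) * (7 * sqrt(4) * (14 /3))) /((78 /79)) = 7742 /60489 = 0.13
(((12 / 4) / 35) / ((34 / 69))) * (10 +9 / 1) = 3933 / 1190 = 3.31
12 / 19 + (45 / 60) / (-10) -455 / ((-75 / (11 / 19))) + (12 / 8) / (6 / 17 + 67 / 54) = 879569 / 175560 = 5.01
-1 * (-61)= 61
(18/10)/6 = 3/10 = 0.30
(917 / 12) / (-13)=-5.88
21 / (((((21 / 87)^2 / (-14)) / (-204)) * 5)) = 1029384 / 5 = 205876.80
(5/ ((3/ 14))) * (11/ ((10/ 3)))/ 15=77/ 15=5.13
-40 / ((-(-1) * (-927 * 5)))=8 / 927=0.01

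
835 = 835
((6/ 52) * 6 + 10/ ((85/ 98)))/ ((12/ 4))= 4.07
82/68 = 41/34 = 1.21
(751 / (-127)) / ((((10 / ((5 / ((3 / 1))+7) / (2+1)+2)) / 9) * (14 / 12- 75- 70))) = 99132 / 548005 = 0.18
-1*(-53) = 53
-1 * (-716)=716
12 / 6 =2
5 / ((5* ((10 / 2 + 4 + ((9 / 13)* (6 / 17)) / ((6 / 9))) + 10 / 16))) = 1768 / 17665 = 0.10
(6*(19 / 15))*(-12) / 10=-228 / 25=-9.12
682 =682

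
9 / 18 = 1 / 2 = 0.50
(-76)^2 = 5776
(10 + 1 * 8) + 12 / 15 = 94 / 5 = 18.80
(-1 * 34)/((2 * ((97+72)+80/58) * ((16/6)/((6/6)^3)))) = -493/13176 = -0.04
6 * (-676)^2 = 2741856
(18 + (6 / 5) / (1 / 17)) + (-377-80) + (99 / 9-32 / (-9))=-18182 / 45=-404.04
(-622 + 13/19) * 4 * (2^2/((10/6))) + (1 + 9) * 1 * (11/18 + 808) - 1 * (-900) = 516673/171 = 3021.48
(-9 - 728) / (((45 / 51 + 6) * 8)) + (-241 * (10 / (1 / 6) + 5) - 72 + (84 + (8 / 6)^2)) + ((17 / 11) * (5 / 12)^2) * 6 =-40316557 / 2574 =-15663.00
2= 2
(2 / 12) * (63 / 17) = 21 / 34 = 0.62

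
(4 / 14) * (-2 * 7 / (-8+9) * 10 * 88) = -3520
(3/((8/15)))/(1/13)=585/8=73.12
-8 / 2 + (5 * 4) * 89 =1776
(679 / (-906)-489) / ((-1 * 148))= 443713 / 134088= 3.31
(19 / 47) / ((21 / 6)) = 38 / 329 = 0.12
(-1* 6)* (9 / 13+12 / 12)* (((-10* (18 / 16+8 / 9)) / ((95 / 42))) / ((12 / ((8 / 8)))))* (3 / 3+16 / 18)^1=189805 / 13338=14.23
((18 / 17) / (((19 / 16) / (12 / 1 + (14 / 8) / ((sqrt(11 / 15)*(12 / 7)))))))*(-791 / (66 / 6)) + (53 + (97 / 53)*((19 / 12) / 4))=-6468916349 / 9038832- 232554*sqrt(165) / 39083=-792.11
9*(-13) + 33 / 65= -7572 / 65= -116.49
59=59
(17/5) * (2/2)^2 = 17/5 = 3.40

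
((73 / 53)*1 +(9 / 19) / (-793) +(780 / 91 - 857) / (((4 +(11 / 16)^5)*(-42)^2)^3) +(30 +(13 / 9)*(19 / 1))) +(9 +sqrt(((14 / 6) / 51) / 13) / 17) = sqrt(1547) / 11271 +2686288487112453811925263557687876224 / 39608385951124676096232363492370875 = 67.82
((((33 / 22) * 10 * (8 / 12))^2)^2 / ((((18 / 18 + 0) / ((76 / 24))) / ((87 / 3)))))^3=20910518875000000000 / 27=774463662037037037.04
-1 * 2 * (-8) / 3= 16 / 3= 5.33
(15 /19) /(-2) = -15 /38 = -0.39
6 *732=4392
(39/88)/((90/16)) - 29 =-4772/165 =-28.92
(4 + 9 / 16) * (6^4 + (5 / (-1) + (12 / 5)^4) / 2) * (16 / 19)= 5033.50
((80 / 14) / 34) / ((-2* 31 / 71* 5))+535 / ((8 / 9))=17761399 / 29512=601.84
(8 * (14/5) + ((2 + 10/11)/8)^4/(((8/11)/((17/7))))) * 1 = 1046224/46585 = 22.46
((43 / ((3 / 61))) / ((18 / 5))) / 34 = 13115 / 1836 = 7.14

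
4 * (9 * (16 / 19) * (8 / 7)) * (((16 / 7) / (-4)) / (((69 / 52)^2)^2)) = -14974189568 / 2344787739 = -6.39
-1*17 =-17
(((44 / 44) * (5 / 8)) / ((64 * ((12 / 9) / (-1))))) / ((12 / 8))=-5 / 1024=-0.00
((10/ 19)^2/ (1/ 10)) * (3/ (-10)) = -300/ 361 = -0.83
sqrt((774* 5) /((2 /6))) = 3* sqrt(1290) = 107.75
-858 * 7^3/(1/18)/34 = -2648646/17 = -155802.71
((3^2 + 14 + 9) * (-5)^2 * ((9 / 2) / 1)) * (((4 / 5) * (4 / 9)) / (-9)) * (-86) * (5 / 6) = 275200 / 27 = 10192.59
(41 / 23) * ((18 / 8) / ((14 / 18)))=3321 / 644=5.16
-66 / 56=-33 / 28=-1.18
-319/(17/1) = -319/17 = -18.76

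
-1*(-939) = 939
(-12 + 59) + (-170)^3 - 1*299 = -4913252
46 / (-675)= -46 / 675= -0.07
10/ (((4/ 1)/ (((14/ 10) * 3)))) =21/ 2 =10.50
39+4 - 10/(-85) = 733/17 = 43.12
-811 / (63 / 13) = -10543 / 63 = -167.35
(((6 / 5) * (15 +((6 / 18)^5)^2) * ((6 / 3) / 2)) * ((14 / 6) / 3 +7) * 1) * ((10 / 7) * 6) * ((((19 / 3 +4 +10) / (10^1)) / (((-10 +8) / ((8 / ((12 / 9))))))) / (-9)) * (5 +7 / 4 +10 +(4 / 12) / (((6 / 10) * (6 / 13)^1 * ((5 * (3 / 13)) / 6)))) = 268528583120 / 14348907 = 18714.22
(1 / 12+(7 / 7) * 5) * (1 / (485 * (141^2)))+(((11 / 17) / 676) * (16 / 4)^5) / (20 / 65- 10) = -18101688673 / 178999378740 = -0.10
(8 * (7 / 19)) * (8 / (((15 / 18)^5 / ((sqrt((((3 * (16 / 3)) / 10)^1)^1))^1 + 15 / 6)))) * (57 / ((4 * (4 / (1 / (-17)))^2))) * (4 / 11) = 1306368 * sqrt(10) / 49671875 + 326592 / 1986875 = 0.25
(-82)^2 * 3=20172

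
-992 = -992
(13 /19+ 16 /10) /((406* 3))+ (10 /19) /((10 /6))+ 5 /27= 74809 /148770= 0.50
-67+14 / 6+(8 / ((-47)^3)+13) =-16092589 / 311469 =-51.67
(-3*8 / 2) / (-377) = 12 / 377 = 0.03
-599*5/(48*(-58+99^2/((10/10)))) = -2995/467664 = -0.01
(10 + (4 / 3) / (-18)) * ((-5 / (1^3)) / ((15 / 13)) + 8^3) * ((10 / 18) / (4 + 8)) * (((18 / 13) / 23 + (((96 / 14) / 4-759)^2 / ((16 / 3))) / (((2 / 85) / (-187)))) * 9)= -22712805645935246795 / 12658464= -1794278171975.31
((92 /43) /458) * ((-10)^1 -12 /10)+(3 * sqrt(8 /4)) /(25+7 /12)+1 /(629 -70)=-32343 /640055+36 * sqrt(2) /307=0.12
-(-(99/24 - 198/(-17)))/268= 2145/36448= 0.06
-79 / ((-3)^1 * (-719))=-79 / 2157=-0.04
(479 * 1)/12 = 479/12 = 39.92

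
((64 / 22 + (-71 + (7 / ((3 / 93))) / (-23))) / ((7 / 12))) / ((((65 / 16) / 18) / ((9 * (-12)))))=1045840896 / 16445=63596.28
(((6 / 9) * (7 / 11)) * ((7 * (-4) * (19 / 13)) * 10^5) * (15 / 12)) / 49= -19000000 / 429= -44289.04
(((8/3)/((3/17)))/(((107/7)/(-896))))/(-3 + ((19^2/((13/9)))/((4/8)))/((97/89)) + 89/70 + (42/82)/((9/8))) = -3087037757440/1593934512717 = -1.94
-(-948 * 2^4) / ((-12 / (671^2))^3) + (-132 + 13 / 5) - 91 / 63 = -36052236939722276683 / 45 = -801160820882717259.62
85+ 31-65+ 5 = 56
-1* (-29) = 29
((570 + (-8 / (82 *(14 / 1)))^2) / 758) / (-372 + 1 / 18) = -422553006 / 209003512445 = -0.00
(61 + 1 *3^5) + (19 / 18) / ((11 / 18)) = 305.73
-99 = -99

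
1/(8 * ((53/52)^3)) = 0.12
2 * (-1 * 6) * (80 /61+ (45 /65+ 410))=-3920628 /793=-4944.05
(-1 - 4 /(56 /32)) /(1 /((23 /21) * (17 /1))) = -8993 /147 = -61.18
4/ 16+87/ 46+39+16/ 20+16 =26653/ 460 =57.94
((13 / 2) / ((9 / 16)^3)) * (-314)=-8359936 / 729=-11467.68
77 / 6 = 12.83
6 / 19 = 0.32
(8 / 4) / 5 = 2 / 5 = 0.40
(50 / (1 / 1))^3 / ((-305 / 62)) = -1550000 / 61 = -25409.84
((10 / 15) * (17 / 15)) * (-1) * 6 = -68 / 15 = -4.53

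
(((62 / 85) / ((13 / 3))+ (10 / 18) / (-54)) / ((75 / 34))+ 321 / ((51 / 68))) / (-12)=-507104371 / 14215500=-35.67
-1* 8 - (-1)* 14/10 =-33/5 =-6.60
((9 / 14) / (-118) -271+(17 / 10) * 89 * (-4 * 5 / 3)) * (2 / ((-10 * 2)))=1268411 / 9912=127.97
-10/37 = -0.27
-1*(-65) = 65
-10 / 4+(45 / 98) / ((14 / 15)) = -2755 / 1372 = -2.01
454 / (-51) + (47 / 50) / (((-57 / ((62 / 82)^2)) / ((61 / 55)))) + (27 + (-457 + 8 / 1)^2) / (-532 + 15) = -27994591255971 / 70177967750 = -398.91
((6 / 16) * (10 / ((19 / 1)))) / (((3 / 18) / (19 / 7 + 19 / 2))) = 405 / 28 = 14.46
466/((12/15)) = 1165/2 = 582.50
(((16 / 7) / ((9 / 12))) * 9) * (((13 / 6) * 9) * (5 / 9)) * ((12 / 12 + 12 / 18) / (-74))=-5200 / 777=-6.69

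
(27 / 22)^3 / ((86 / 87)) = 1712421 / 915728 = 1.87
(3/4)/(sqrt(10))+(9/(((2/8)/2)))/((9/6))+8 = 3* sqrt(10)/40+56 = 56.24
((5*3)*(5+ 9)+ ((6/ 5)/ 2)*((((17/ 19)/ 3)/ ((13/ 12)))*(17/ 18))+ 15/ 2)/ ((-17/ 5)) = -1612831/ 25194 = -64.02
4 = 4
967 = 967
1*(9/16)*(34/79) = 153/632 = 0.24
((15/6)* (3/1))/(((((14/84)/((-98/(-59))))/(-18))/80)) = -6350400/59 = -107633.90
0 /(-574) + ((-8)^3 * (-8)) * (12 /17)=49152 /17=2891.29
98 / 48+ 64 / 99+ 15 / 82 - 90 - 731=-26566283 / 32472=-818.13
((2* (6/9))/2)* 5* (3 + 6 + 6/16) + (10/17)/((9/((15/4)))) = 6425/204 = 31.50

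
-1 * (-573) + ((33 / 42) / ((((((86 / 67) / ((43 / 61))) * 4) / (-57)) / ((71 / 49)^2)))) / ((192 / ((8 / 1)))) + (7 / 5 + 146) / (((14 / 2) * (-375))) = 140843045889479 / 246054480000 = 572.41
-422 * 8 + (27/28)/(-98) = -9263771/2744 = -3376.01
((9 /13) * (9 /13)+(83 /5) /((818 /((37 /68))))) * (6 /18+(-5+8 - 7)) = -253513909 /141006840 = -1.80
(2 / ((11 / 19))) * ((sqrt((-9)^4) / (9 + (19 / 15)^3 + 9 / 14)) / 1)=145435500 / 6068161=23.97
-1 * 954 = -954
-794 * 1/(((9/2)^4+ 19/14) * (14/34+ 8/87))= -131524512/34328855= -3.83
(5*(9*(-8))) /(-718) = 180 /359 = 0.50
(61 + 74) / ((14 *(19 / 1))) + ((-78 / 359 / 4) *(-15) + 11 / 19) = 90778 / 47747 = 1.90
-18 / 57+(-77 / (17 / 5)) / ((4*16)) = -13843 / 20672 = -0.67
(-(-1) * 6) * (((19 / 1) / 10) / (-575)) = -57 / 2875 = -0.02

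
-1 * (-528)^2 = -278784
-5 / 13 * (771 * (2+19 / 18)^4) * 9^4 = -35275659375 / 208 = -169594516.23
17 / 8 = 2.12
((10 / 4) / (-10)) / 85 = -1 / 340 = -0.00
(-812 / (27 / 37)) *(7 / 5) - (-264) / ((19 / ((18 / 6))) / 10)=-2926652 / 2565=-1140.99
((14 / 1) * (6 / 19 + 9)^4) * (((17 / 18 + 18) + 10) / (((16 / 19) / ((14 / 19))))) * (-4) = -2784096980721 / 260642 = -10681689.75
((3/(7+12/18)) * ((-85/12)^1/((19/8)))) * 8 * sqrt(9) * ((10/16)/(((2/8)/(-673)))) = 20593800/437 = 47125.40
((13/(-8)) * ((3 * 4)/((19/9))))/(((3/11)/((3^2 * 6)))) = -34749/19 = -1828.89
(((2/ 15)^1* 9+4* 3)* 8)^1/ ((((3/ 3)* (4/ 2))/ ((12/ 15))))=1056/ 25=42.24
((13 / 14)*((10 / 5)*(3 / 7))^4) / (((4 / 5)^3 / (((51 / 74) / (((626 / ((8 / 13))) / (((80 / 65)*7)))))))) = 2065500 / 361477753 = 0.01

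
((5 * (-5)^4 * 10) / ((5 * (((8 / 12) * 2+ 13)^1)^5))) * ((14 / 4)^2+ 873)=9.15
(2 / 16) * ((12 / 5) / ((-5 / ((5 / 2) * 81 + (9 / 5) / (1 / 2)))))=-6183 / 500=-12.37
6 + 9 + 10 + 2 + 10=37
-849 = -849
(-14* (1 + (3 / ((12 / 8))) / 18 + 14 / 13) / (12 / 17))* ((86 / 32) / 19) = -40936 / 6669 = -6.14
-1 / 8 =-0.12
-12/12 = -1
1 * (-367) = -367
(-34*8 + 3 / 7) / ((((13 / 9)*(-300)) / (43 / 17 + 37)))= 136872 / 5525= 24.77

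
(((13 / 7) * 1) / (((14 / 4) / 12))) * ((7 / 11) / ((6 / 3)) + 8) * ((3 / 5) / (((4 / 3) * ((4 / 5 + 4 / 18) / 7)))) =578097 / 3542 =163.21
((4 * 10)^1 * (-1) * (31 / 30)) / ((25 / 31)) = -3844 / 75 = -51.25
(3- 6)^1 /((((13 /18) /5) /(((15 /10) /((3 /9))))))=-1215 /13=-93.46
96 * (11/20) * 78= 20592/5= 4118.40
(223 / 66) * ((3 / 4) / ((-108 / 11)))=-223 / 864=-0.26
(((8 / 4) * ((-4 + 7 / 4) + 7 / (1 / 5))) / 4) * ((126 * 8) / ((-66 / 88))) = -22008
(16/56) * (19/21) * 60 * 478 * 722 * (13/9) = 3409746080/441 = 7731850.52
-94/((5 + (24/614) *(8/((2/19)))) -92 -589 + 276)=14429/60944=0.24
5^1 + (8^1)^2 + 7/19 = 69.37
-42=-42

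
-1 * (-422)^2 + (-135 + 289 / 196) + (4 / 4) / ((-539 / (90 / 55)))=-4226606907 / 23716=-178217.53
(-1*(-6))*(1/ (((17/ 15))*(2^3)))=0.66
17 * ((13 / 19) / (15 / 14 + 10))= 3094 / 2945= 1.05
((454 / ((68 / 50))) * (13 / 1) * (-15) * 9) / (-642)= 3319875 / 3638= 912.55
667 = 667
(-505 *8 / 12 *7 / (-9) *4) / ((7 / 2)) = 8080 / 27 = 299.26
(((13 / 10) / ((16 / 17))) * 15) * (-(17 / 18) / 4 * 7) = -26299 / 768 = -34.24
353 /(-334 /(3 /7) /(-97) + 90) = 102723 /28528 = 3.60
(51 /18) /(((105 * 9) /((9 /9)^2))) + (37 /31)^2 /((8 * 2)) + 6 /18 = 18542131 /43590960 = 0.43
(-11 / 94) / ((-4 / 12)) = 33 / 94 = 0.35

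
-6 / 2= -3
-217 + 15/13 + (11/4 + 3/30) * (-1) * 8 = -15512/65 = -238.65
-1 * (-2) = 2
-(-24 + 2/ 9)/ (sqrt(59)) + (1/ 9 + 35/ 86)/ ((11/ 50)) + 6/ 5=214* sqrt(59)/ 531 + 75667/ 21285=6.65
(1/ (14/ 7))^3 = 1/ 8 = 0.12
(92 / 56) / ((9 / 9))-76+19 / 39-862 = -510985 / 546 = -935.87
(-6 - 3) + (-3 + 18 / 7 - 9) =-129 / 7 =-18.43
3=3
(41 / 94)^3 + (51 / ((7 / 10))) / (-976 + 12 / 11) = 128546347 / 15587569928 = 0.01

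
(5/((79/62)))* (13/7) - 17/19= 67169/10507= 6.39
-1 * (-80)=80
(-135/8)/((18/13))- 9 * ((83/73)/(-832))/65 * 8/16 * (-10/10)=-12.19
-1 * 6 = -6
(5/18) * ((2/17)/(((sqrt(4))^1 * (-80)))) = -1/4896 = -0.00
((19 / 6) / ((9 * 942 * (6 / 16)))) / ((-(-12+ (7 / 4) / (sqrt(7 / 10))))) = 76 * sqrt(70) / 42614667+ 1216 / 14204889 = 0.00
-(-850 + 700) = 150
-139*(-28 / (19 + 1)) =973 / 5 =194.60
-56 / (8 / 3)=-21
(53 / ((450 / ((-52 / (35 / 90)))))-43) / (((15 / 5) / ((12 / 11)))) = -41124 / 1925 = -21.36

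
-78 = -78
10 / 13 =0.77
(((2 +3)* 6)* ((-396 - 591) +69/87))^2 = 736164000000/841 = 875343638.53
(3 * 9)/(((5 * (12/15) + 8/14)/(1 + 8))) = 1701/32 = 53.16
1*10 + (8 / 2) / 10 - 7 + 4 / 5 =4.20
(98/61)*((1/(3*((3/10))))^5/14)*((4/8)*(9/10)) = 35000/400221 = 0.09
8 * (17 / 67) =136 / 67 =2.03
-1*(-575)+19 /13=7494 /13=576.46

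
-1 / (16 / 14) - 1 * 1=-1.88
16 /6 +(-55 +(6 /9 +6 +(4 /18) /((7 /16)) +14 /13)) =-44.08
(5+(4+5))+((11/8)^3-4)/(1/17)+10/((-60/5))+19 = 12841/1536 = 8.36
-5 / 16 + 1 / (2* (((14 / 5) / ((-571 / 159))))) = -16985 / 17808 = -0.95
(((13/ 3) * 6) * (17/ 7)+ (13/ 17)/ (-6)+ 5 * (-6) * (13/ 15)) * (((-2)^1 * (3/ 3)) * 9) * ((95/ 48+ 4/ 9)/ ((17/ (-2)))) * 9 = 27671163/ 16184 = 1709.79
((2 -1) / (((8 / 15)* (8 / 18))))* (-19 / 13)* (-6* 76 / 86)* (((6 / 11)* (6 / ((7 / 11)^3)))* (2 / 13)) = 159217245 / 2492581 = 63.88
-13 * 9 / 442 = -9 / 34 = -0.26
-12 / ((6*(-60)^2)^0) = -12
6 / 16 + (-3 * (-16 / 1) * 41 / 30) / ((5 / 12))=31563 / 200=157.82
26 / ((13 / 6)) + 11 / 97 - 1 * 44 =-3093 / 97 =-31.89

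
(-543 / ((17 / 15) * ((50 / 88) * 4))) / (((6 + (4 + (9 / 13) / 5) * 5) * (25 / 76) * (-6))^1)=2950662 / 737375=4.00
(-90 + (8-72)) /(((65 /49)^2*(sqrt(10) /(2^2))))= -739508*sqrt(10) /21125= -110.70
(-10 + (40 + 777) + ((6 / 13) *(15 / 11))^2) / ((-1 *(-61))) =270663 / 20449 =13.24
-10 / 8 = -5 / 4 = -1.25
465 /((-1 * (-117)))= 155 /39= 3.97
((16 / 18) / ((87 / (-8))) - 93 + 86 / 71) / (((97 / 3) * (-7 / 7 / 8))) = 22.73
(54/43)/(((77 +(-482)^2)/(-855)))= -15390/3331081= -0.00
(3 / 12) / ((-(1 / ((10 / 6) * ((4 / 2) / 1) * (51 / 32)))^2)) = -7225 / 1024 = -7.06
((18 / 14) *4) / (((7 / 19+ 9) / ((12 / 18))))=228 / 623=0.37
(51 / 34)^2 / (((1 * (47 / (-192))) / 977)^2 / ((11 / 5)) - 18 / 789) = -229045907616768 / 2322389060861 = -98.63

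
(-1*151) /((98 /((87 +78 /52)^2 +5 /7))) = -33117773 /2744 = -12069.16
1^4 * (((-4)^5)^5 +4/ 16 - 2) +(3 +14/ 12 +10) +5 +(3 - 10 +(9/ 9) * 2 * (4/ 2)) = -1125899906842609.58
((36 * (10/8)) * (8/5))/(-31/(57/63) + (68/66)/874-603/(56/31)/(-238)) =-13838622336/6315686423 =-2.19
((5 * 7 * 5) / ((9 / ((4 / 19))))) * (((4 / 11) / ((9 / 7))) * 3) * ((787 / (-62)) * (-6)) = 264.53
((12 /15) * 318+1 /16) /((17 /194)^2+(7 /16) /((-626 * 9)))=1079130799242 /32235205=33476.78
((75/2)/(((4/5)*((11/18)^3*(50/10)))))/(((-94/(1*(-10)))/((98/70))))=382725/62557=6.12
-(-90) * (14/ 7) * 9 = 1620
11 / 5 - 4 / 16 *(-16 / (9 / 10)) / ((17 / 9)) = 387 / 85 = 4.55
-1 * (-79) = 79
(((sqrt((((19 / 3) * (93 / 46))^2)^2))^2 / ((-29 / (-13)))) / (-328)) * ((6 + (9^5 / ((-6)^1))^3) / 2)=11931042943919640955573887 / 681432983552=17508754685939.25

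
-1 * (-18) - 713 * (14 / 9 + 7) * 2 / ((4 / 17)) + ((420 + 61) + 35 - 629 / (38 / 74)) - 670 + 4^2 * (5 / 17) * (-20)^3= -528253633 / 5814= -90858.90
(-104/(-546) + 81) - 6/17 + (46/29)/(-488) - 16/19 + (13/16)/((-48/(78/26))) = 245562108949/3071776512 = 79.94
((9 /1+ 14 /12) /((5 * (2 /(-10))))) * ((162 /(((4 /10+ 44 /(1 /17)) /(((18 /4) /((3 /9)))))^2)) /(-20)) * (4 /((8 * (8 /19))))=114062985 /3584656384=0.03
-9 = -9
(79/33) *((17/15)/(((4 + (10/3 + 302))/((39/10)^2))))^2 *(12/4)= 52818171471/2368256000000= 0.02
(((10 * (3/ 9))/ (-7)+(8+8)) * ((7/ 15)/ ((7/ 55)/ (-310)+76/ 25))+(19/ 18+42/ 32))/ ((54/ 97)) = 687902369/ 80598240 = 8.53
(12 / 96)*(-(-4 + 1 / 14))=55 / 112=0.49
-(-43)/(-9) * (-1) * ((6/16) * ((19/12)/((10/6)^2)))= 817/800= 1.02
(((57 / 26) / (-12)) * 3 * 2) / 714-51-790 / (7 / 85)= -119352395 / 12376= -9643.86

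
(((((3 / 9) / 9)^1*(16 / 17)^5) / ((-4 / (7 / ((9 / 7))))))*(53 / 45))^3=-315526336321725072756703232 / 3742744516900216952030941872375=-0.00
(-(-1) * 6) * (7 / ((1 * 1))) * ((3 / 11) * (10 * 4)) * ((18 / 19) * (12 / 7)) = 155520 / 209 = 744.11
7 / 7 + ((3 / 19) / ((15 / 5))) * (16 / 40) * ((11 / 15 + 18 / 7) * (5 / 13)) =26629 / 25935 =1.03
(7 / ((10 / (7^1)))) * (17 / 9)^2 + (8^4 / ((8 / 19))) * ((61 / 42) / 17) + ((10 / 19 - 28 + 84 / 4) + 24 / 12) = 1545916391 / 1831410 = 844.11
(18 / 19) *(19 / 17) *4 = 72 / 17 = 4.24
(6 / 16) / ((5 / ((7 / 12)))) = 7 / 160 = 0.04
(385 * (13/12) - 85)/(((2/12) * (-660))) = -3.02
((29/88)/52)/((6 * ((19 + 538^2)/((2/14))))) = 0.00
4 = 4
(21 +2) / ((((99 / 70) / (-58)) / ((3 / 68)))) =-23345 / 561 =-41.61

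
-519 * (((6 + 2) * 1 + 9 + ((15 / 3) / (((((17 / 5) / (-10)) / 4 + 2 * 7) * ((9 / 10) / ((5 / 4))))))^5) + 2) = -32455277776794449037913009 / 3285922560251313156669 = -9877.07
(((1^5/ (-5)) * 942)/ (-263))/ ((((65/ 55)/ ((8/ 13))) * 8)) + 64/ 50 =1474114/ 1111175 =1.33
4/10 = 2/5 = 0.40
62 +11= 73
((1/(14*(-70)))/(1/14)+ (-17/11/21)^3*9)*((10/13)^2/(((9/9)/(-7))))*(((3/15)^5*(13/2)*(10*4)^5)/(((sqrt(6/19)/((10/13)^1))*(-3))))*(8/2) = -28778.36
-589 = -589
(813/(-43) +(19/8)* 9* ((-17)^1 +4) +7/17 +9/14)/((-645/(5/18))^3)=12105895/512497852792128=0.00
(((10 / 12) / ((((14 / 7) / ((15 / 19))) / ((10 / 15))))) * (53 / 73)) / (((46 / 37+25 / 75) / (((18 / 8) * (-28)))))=-17649 / 2774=-6.36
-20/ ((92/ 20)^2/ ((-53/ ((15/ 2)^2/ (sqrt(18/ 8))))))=2120/ 1587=1.34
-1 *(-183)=183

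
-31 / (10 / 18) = -279 / 5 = -55.80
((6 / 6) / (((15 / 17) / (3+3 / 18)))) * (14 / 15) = 2261 / 675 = 3.35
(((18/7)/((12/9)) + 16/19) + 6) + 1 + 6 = 15.77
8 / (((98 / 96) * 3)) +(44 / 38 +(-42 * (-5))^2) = 41060610 / 931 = 44103.77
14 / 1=14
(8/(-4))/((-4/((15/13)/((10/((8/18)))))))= 1/39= 0.03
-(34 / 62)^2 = -0.30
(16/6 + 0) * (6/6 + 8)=24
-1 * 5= -5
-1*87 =-87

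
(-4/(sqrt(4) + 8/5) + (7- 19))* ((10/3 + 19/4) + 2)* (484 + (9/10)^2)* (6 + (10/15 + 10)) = -346105859/324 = -1068227.96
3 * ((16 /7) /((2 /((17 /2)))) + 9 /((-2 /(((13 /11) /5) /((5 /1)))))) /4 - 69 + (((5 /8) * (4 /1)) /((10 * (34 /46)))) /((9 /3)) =-48507157 /785400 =-61.76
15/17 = 0.88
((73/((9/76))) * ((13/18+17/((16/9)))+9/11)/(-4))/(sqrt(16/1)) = -24393169/57024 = -427.77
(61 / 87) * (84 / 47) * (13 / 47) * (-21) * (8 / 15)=-1243424 / 320305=-3.88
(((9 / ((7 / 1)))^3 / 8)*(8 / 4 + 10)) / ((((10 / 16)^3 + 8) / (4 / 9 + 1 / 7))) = 255744 / 1126069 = 0.23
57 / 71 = 0.80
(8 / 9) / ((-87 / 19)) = -152 / 783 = -0.19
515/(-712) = -515/712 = -0.72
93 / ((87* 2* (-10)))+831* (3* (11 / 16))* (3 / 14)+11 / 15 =35853263 / 97440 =367.95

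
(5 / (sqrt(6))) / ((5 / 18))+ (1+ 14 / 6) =10 / 3+ 3*sqrt(6) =10.68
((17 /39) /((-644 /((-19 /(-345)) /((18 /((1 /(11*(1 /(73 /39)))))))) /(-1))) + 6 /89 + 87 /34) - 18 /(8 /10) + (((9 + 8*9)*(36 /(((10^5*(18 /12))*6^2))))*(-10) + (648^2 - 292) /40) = 66249476343735165707 /6327298334857500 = 10470.42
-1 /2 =-0.50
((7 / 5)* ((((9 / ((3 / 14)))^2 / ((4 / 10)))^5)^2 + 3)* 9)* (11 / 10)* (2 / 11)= 175277610551579475641433732630000000189 / 25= 7011104422063179025657349000000000000.00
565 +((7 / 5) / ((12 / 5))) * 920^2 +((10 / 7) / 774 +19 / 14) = 2678115733 / 5418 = 494299.69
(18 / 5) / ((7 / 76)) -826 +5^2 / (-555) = -3057337 / 3885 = -786.96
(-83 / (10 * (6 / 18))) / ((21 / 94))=-3901 / 35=-111.46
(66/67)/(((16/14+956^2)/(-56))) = -1078/17859855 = -0.00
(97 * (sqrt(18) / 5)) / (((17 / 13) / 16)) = 60528 * sqrt(2) / 85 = 1007.05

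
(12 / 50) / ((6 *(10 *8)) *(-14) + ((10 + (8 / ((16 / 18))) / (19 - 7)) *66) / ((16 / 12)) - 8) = -48 / 1239175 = -0.00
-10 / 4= -5 / 2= -2.50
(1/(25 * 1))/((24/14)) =7/300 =0.02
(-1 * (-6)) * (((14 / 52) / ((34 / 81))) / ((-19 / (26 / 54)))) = -63 / 646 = -0.10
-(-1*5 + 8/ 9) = 37/ 9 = 4.11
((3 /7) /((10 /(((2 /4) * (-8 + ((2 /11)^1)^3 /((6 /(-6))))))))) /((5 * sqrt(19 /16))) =-0.03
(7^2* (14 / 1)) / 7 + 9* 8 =170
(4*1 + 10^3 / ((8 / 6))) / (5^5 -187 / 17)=377 / 1557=0.24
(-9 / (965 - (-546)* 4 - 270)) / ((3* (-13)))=3 / 37427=0.00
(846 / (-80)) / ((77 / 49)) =-2961 / 440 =-6.73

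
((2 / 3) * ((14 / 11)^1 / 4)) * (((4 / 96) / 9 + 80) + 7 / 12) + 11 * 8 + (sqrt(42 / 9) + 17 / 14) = sqrt(42) / 3 + 5304379 / 49896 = 108.47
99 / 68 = 1.46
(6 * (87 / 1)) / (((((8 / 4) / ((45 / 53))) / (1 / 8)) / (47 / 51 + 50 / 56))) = 10143765 / 201824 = 50.26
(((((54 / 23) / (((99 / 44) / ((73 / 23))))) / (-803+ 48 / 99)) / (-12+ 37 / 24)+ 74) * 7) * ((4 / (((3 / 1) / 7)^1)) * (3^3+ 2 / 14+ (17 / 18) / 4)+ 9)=13010047995173495 / 94942428939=137030.92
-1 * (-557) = 557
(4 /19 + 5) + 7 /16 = 1717 /304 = 5.65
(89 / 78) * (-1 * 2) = -89 / 39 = -2.28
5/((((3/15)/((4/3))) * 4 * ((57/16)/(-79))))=-31600/171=-184.80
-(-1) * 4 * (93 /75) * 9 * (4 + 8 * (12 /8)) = 714.24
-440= -440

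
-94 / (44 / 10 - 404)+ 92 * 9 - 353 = 474760 / 999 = 475.24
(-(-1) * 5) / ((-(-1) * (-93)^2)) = 5 / 8649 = 0.00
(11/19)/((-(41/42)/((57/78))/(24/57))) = -0.18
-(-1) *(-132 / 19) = -132 / 19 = -6.95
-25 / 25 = -1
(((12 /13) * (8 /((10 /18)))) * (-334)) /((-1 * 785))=288576 /51025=5.66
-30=-30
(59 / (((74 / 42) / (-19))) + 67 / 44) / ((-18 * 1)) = 1033325 / 29304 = 35.26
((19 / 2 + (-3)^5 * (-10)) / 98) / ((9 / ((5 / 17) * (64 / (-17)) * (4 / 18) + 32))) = 846568 / 9639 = 87.83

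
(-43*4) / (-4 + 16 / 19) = 817 / 15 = 54.47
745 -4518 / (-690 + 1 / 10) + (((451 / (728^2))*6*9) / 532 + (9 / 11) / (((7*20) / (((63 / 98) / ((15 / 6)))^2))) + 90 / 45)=1007731604522457117 / 1337313529552000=753.55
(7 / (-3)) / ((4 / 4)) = -7 / 3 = -2.33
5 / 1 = 5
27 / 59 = 0.46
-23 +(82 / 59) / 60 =-40669 / 1770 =-22.98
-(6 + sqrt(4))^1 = -8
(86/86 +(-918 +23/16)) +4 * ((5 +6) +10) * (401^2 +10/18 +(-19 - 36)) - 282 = 648072629/48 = 13501513.10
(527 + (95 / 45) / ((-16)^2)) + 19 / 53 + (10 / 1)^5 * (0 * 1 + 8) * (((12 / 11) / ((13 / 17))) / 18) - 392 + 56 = 63594.63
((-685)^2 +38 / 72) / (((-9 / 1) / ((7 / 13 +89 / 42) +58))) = -559450089161 / 176904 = -3162450.19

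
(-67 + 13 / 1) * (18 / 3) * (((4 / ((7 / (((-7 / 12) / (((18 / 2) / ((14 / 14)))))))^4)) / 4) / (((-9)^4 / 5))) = -5 / 2754990144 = -0.00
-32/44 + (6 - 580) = -6322/11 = -574.73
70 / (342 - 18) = 35 / 162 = 0.22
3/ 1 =3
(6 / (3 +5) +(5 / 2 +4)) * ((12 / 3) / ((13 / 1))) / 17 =29 / 221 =0.13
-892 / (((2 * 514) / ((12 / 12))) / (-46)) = 39.91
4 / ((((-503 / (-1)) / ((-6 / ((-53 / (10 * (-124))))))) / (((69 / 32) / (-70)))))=6417 / 186613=0.03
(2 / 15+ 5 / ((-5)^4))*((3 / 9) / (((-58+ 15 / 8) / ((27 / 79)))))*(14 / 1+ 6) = -5088 / 886775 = -0.01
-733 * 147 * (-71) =7650321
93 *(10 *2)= 1860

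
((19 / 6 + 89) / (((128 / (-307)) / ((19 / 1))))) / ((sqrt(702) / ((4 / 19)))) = -169771 * sqrt(78) / 44928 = -33.37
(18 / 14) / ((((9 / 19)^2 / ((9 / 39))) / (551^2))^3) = 1316531330577780104740681 / 33633873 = 39143019020669433.60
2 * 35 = 70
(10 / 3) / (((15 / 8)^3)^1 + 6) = 5120 / 19341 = 0.26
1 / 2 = 0.50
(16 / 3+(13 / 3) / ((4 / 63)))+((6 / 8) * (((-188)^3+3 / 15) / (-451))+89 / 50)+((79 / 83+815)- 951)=61709495431 / 5614950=10990.21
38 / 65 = 0.58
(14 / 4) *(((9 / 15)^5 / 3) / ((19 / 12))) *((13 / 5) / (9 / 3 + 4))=6318 / 296875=0.02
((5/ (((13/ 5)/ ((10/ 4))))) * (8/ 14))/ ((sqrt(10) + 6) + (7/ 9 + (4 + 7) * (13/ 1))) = 1516500/ 82641377-10125 * sqrt(10)/ 82641377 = 0.02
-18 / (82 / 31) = -6.80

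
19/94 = 0.20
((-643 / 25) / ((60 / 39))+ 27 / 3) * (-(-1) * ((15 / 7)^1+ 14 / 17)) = -80131 / 3500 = -22.89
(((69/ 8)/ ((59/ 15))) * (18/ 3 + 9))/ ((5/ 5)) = 15525/ 472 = 32.89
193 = 193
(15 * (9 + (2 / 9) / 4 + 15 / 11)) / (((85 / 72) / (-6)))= -148536 / 187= -794.31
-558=-558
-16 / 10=-8 / 5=-1.60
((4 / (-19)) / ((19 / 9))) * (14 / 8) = -63 / 361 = -0.17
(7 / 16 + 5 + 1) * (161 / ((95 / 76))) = 16583 / 20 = 829.15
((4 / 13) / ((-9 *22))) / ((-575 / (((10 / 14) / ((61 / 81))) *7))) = 18 / 1003145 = 0.00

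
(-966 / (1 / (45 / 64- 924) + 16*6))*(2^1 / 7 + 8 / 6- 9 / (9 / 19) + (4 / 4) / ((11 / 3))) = 335695971 / 1949981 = 172.15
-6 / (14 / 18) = -54 / 7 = -7.71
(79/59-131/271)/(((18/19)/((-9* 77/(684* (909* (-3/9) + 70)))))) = 14630/3725437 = 0.00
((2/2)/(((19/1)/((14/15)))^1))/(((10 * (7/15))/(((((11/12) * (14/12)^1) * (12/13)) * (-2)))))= -77/3705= -0.02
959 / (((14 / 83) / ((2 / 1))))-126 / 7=11353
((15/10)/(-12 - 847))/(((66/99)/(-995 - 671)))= 7497/1718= 4.36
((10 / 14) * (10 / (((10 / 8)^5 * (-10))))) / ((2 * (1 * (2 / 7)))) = -256 / 625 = -0.41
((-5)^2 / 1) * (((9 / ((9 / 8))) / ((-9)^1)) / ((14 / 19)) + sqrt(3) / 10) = -1900 / 63 + 5 * sqrt(3) / 2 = -25.83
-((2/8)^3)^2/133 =-1/544768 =-0.00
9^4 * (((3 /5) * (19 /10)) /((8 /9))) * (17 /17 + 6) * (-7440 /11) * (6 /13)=-13146787458 /715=-18387115.33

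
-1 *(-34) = 34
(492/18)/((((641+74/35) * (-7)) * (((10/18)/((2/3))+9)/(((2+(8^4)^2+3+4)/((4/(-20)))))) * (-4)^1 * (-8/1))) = 419430625/259128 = 1618.62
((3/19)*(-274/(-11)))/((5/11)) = 822/95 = 8.65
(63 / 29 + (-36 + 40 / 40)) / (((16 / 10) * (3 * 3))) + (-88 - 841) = -243064 / 261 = -931.28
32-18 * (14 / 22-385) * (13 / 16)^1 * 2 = 124021 / 11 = 11274.64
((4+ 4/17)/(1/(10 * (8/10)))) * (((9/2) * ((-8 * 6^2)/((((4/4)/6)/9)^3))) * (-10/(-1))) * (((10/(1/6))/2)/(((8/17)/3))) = -13223952691200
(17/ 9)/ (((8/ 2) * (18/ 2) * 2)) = 17/ 648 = 0.03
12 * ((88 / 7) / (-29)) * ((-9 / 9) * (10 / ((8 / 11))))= 14520 / 203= 71.53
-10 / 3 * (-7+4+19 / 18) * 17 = 2975 / 27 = 110.19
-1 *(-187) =187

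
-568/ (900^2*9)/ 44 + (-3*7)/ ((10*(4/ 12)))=-252598571/ 40095000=-6.30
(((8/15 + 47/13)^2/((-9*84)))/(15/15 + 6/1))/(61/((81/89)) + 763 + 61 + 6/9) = -654481/179433536100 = -0.00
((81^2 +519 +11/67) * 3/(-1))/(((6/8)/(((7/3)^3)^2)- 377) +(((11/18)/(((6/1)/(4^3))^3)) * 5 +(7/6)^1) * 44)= -162739842339564/1247643953626823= -0.13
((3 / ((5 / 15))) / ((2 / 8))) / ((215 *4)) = 9 / 215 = 0.04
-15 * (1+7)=-120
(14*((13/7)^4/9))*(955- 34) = 17042.23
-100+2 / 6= -299 / 3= -99.67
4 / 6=2 / 3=0.67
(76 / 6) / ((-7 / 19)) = -722 / 21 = -34.38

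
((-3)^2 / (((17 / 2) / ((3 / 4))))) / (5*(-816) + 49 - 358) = -9 / 49742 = -0.00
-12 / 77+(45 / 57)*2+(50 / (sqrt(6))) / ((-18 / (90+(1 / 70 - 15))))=2082 / 1463 - 26255*sqrt(6) / 756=-83.64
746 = 746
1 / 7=0.14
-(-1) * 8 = 8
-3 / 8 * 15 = -45 / 8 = -5.62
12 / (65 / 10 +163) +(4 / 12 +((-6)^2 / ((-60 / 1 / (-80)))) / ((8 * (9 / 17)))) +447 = 155512 / 339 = 458.74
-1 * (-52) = 52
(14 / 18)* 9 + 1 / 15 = 106 / 15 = 7.07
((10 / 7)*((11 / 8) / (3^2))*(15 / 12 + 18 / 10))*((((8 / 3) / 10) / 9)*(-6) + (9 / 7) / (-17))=-910547 / 5397840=-0.17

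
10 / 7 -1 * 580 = -4050 / 7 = -578.57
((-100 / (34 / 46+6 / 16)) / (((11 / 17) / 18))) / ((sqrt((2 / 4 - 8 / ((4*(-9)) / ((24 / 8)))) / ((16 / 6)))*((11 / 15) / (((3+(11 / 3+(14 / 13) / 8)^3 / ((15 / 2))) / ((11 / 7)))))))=-4597334473880*sqrt(7) / 359677461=-33817.53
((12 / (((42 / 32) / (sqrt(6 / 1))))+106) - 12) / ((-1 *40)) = -47 / 20 - 8 *sqrt(6) / 35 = -2.91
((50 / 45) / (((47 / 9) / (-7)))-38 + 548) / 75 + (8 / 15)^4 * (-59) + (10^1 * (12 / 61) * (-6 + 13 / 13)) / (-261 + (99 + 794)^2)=58041269529914 / 28926340261875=2.01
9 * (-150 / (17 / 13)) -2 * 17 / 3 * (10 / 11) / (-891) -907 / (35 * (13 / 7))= -33994461407 / 32490315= -1046.30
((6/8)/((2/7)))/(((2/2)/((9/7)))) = 27/8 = 3.38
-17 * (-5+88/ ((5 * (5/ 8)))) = -9843/ 25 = -393.72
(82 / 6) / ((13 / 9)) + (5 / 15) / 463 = 9.46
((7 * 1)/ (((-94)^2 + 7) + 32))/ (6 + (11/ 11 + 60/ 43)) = 301/ 3203875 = 0.00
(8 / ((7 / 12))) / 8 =12 / 7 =1.71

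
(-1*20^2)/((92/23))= -100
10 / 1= 10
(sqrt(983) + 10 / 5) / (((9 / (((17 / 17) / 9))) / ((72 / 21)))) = 16 / 189 + 8 * sqrt(983) / 189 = 1.41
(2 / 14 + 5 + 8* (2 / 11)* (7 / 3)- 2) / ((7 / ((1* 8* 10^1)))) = 120800 / 1617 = 74.71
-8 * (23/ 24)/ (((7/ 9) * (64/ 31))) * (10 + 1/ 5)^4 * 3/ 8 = -19380.49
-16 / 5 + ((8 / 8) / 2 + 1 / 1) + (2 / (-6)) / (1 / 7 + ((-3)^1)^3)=-4759 / 2820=-1.69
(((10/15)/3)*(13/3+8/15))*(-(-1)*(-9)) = -146/15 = -9.73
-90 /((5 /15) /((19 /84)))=-855 /14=-61.07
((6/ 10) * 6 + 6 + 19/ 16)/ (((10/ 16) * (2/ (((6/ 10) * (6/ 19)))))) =7767/ 4750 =1.64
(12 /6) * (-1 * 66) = -132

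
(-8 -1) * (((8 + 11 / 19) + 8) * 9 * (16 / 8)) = -51030 / 19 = -2685.79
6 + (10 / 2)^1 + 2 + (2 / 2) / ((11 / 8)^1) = 151 / 11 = 13.73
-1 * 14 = -14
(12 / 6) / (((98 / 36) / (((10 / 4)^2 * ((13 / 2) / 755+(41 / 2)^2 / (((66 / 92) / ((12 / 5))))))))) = 6455.83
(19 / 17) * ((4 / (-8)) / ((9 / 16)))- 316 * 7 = -338588 / 153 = -2212.99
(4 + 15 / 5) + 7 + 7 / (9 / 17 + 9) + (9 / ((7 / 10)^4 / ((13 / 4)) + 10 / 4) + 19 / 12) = 537032837 / 27102924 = 19.81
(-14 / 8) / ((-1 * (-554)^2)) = 7 / 1227664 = 0.00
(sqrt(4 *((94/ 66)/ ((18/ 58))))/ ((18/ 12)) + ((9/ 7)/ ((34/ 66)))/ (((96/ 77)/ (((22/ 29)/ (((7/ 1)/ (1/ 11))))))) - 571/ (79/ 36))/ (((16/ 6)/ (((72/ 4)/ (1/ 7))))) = -30643219755/ 2492608 + 7 *sqrt(44979)/ 11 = -12158.68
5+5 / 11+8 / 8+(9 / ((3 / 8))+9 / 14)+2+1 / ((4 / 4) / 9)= 6483 / 154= 42.10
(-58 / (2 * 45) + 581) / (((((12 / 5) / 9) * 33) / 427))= 2787883 / 99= 28160.43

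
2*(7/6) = 7/3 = 2.33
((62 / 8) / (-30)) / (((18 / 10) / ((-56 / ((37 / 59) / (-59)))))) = -755377 / 999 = -756.13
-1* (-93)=93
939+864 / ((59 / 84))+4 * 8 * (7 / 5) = 653101 / 295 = 2213.90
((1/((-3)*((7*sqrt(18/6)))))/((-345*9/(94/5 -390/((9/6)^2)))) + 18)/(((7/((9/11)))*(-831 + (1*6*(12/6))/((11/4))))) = -54/21217 + 2318*sqrt(3)/20751817275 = -0.00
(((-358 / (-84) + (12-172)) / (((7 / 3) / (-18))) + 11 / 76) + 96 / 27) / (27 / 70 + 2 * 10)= 201952075 / 3416238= 59.12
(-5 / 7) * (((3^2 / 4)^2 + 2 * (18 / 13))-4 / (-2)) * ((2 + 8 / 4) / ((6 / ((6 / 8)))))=-10225 / 2912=-3.51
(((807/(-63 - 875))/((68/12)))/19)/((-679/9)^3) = 1764909/94845052999186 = 0.00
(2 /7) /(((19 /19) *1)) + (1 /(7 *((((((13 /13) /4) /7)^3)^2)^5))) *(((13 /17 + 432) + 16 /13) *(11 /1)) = 27416442479309325414104522044737810187421359276474 /1547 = 17722328687336344805497430000000000000000000000.00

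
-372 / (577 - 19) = -2 / 3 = -0.67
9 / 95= 0.09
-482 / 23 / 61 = -482 / 1403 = -0.34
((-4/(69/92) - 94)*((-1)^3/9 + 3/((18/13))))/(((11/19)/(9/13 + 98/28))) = -11417423/7722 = -1478.56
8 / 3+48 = 152 / 3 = 50.67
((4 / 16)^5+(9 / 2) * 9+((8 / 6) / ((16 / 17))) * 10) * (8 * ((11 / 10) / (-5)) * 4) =-1847329 / 4800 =-384.86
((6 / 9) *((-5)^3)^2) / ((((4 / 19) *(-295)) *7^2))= -59375 / 17346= -3.42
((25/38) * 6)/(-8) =-75/152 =-0.49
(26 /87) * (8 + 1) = 78 /29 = 2.69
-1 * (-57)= 57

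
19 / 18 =1.06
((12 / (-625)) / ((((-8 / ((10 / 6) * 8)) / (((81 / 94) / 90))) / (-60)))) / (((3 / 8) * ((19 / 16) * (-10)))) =2304 / 558125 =0.00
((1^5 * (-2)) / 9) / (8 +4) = -1 / 54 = -0.02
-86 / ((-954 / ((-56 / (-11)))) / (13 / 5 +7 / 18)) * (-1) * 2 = -647752 / 236115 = -2.74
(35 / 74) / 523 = 35 / 38702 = 0.00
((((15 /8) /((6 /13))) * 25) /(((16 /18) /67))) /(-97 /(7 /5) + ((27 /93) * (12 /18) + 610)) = 16356375 /1155712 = 14.15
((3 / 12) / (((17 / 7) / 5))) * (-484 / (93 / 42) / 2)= -29645 / 527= -56.25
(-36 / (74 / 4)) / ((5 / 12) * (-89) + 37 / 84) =112 / 2109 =0.05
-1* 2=-2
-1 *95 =-95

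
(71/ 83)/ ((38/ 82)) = 1.85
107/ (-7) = -107/ 7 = -15.29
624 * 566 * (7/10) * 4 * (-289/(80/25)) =-89311404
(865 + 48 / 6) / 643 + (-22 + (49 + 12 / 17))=317694 / 10931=29.06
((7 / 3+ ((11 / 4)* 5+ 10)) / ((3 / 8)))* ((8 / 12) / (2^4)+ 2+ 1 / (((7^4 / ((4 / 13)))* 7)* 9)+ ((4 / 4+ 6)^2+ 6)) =280868224097 / 70791084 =3967.56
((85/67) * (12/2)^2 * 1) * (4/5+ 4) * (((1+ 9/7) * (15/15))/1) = 235008/469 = 501.08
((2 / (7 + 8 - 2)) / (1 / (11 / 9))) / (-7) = -22 / 819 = -0.03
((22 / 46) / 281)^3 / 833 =1331 / 224878258407551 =0.00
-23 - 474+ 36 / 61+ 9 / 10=-302261 / 610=-495.51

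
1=1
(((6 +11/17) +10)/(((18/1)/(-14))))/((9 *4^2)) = -1981/22032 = -0.09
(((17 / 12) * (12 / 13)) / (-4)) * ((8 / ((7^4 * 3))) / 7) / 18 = -0.00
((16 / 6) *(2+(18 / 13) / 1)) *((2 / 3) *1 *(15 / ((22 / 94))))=15040 / 39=385.64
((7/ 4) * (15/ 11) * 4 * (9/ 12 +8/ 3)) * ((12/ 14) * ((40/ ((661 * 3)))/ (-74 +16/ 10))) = -10250/ 1316051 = -0.01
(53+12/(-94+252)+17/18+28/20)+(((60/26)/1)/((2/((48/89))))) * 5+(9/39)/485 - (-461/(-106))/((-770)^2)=293533738800416141/5014896907620600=58.53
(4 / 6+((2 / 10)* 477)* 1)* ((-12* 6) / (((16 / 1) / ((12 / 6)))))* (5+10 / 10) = -5187.60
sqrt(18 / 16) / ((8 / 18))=27 *sqrt(2) / 16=2.39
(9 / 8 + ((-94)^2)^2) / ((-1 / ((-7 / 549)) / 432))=26233165434 / 61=430051892.36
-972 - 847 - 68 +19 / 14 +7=-26301 / 14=-1878.64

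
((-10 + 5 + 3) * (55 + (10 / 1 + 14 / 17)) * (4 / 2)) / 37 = -4476 / 629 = -7.12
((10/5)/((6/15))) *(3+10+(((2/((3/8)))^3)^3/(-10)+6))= -34357868483/19683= -1745560.56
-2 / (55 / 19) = -38 / 55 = -0.69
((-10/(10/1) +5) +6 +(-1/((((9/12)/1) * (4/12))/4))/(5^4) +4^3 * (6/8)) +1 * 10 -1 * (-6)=46234/625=73.97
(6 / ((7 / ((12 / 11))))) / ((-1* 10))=-36 / 385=-0.09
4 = 4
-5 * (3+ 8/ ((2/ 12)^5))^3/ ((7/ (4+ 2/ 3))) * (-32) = 25682084511992640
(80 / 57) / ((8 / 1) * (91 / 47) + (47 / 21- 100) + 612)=26320 / 9933979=0.00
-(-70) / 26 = 2.69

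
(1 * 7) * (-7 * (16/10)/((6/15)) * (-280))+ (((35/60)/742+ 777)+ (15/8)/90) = 141591463/2544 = 55657.02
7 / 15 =0.47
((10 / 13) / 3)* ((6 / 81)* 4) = 80 / 1053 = 0.08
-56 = -56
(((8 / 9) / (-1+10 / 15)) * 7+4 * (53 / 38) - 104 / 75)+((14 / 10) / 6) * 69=4633 / 2850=1.63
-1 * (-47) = 47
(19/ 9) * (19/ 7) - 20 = -899/ 63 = -14.27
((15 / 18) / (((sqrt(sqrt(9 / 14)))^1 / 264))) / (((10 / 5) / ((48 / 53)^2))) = 84480 * 14^(1 / 4) * sqrt(3) / 2809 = 100.76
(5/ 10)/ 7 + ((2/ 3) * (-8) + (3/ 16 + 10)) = 1655/ 336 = 4.93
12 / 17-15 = -243 / 17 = -14.29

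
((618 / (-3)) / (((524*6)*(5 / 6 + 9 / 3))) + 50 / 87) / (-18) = -292339 / 9436716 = -0.03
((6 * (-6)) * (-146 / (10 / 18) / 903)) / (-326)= -7884 / 245315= -0.03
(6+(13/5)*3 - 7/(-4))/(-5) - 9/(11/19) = -20521/1100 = -18.66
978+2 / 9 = 8804 / 9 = 978.22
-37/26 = -1.42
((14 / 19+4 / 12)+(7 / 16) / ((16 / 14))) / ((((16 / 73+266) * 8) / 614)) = 237579011 / 567161856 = 0.42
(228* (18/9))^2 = 207936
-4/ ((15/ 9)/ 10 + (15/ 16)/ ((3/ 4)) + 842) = -48/ 10121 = -0.00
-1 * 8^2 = -64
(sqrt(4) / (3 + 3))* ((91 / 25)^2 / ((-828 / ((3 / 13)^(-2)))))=-1399489 / 13972500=-0.10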